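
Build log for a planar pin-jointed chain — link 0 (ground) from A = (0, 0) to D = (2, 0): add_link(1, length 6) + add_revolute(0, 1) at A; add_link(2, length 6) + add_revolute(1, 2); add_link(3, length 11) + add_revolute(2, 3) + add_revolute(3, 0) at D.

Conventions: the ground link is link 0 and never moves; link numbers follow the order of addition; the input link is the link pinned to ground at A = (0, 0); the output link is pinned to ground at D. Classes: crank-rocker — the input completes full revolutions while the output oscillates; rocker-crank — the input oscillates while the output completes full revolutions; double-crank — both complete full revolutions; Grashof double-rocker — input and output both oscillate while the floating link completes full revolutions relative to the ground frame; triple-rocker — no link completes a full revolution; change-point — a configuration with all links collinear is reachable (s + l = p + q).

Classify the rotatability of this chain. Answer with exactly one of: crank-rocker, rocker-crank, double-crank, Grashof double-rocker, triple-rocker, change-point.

lengths: ground=2, input=6, coupler=6, output=11
sorted: s=2 (shortest), l=11 (longest), p+q=12
s + l = 13 vs p + q = 12
s + l > p + q → non-Grashof → no link fully rotates → triple-rocker

triple-rocker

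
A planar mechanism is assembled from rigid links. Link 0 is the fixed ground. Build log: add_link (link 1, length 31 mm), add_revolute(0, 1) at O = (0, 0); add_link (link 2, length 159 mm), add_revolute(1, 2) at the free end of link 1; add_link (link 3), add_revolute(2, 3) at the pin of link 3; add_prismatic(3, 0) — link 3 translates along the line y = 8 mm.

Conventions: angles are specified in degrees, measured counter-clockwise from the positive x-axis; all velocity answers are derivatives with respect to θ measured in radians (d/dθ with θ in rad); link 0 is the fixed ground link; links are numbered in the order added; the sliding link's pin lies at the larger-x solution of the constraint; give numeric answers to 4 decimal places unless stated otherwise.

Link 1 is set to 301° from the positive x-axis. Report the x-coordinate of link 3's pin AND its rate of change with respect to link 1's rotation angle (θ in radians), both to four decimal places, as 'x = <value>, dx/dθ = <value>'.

geometry: r = 31 mm, L = 159 mm, e = 8 mm
crank pin P = (r cos θ, r sin θ) = (15.966180, -26.572186)
h = r sin θ − e = -26.572186 − 8 = -34.572186
x = r cos θ + √(L² − h²) = 15.966180 + 155.195889 = 171.162069
dx/dθ = −r sin θ − h·r cos θ/√(L² − h²) (θ in radians; h = -34.572186) = 30.128890

x = 171.1621, dx/dθ = 30.1289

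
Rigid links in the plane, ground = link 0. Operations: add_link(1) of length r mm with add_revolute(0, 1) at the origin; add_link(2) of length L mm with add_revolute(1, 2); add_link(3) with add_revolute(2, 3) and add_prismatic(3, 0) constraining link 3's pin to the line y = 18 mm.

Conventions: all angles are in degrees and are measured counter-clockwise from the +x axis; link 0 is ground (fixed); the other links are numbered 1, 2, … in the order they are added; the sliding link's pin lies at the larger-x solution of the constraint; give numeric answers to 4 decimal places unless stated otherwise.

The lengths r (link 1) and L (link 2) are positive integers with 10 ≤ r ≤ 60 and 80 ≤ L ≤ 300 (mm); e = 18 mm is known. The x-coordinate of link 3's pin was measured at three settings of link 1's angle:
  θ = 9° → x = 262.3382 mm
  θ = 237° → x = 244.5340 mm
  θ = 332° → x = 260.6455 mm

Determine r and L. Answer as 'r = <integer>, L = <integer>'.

constraint per measurement: (x − r cos θ)² + (r sin θ − e)² = L²
subtracting the θ₁ and θ₂ equations cancels the r² and L² terms:
r = (x₁² − x₂²) / (2[(x₁cos θ₁ + e sin θ₁) − (x₂cos θ₂ + e sin θ₂)]) = 11.0000 → r = 11
L² = (x₁ − r cos θ₁)² + (r sin θ₁ − e)² = 63503.9987 → L = 252.0000 → L = 252
check at θ₃=332°: x = 260.6455 (printed 260.6455) ✓

r = 11, L = 252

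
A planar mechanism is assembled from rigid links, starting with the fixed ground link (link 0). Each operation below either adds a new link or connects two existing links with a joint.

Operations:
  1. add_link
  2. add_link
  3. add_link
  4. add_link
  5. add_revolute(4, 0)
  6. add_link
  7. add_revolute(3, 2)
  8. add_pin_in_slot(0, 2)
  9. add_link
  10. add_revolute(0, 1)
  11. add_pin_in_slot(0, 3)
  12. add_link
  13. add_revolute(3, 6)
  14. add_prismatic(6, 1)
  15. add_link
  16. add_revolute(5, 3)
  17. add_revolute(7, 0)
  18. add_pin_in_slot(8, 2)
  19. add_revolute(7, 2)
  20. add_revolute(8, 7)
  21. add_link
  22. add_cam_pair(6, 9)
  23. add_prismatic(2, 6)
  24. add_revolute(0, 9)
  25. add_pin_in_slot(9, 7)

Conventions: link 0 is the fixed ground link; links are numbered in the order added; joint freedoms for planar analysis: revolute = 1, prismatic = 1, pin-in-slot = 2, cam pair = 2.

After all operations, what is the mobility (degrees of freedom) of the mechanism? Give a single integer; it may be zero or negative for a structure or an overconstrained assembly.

ground; <1,0,0>
#1 <2,0,0>
#2 <3,0,0>
#3 <4,0,0>
#4 <5,0,0>
R:4↔0 J1 <5,1,0>
#5 <6,1,0>
R:3↔2 J1 <6,2,0>
PS:0↔2 J2 <6,2,1>
#6 <7,2,1>
R:0↔1 J1 <7,3,1>
PS:0↔3 J2 <7,3,2>
#7 <8,3,2>
R:3↔6 J1 <8,4,2>
P:6↔1 J1 <8,5,2>
#8 <9,5,2>
R:5↔3 J1 <9,6,2>
R:7↔0 J1 <9,7,2>
PS:8↔2 J2 <9,7,3>
R:7↔2 J1 <9,8,3>
R:8↔7 J1 <9,9,3>
#9 <10,9,3>
C:6↔9 J2 <10,9,4>
P:2↔6 J1 <10,10,4>
R:0↔9 J1 <10,11,4>
PS:9↔7 J2 <10,11,5>
3×9 − 2×11 − 1×5 = 0

M = 0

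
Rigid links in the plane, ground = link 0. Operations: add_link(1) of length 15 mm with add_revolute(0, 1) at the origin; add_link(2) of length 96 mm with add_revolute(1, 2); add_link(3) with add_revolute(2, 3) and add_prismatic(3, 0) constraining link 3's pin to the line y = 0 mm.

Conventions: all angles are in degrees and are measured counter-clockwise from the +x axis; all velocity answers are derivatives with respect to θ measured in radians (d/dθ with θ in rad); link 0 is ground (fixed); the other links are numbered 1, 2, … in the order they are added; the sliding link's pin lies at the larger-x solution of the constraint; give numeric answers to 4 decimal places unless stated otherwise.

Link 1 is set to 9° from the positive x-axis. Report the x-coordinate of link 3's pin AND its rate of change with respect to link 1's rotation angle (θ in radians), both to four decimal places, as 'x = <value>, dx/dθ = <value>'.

geometry: r = 15 mm, L = 96 mm, e = 0 mm
crank pin P = (r cos θ, r sin θ) = (14.815325, 2.346517)
h = r sin θ − e = 2.346517 − 0 = 2.346517
x = r cos θ + √(L² − h²) = 14.815325 + 95.971318 = 110.786643
dx/dθ = −r sin θ − h·r cos θ/√(L² − h²) (θ in radians; h = 2.346517) = -2.708754

x = 110.7866, dx/dθ = -2.7088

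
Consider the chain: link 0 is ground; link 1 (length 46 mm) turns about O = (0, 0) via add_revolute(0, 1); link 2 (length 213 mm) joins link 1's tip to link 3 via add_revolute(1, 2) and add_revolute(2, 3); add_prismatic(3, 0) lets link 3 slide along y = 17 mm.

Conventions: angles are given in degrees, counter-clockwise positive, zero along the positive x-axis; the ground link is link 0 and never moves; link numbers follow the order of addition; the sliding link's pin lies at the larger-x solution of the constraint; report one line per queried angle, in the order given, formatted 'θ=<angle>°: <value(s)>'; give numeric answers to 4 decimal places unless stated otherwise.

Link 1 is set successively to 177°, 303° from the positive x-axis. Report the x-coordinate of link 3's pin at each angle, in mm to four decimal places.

geometry: r = 46 mm, L = 213 mm, e = 17 mm
θ=177°: crank pin P = (r cos θ, r sin θ) = (-45.936959, 2.407454)
θ=177°: h = r sin θ − e = 2.407454 − 17 = -14.592546
θ=177°: x = r cos θ + √(L² − h²) = -45.936959 + 212.499547 = 166.562589
θ=303°: crank pin P = (r cos θ, r sin θ) = (25.053396, -38.578846)
θ=303°: h = r sin θ − e = -38.578846 − 17 = -55.578846
θ=303°: x = r cos θ + √(L² − h²) = 25.053396 + 205.620991 = 230.674386

θ=177°: 166.5626
θ=303°: 230.6744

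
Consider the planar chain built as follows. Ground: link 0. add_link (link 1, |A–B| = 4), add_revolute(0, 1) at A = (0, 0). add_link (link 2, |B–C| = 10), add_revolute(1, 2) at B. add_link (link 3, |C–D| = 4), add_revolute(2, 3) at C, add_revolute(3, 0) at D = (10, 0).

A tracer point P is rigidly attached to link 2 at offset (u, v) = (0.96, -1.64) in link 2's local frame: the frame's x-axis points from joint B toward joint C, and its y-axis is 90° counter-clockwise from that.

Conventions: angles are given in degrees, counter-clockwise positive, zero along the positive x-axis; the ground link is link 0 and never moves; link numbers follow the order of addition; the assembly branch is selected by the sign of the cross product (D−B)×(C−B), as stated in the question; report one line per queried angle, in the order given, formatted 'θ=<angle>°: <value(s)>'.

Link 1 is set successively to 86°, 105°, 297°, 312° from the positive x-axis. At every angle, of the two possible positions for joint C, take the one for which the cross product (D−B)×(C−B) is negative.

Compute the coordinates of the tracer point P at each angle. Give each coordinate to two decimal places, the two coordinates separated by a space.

A=(0,0), D=(10.00,0)
θ=86°: B = A + 4.00·(cos86°, sin86°) = (0.2790, 3.9903)
θ=86°: |BD| = 10.5081
θ=86°: circle(B,10.00) ∩ circle(D,4.00): a=9.2510, h=3.7973
θ=86°:   candidates: C₊=(10.2790,3.9903) cross=39.903; C₋=(7.3951,-3.0355) cross=-39.903
θ=86°:   branch - wants cross < 0 → take C=(7.3951,-3.0355) (cross=-39.903)
θ=86°: ex = (C−B)/|BC| = (0.7116,-0.7026); ey = (0.7026,0.7116)
θ=86°: P = B + 0.96·ex + -1.64·ey = (-0.1901,2.1487)
θ=105°: B = A + 4.00·(cos105°, sin105°) = (-1.0353, 3.8637)
θ=105°: |BD| = 11.6921
θ=105°: circle(B,10.00) ∩ circle(D,4.00): a=9.4382, h=3.3045
θ=105°:   candidates: C₊=(8.9647,3.8637) cross=38.637; C₋=(6.7807,-2.3741) cross=-38.637
θ=105°:   branch - wants cross < 0 → take C=(6.7807,-2.3741) (cross=-38.637)
θ=105°: ex = (C−B)/|BC| = (0.7816,-0.6238); ey = (0.6238,0.7816)
θ=105°: P = B + 0.96·ex + -1.64·ey = (-1.3079,1.9831)
θ=297°: B = A + 4.00·(cos297°, sin297°) = (1.8160, -3.5640)
θ=297°: |BD| = 8.9264
θ=297°: circle(B,10.00) ∩ circle(D,4.00): a=9.1683, h=3.9927
θ=297°:   candidates: C₊=(8.6277,3.7572) cross=35.640; C₋=(11.8160,-3.5640) cross=-35.640
θ=297°:   branch - wants cross < 0 → take C=(11.8160,-3.5640) (cross=-35.640)
θ=297°: ex = (C−B)/|BC| = (1.0000,-0.0000); ey = (0.0000,1.0000)
θ=297°: P = B + 0.96·ex + -1.64·ey = (2.7760,-5.2040)
θ=312°: B = A + 4.00·(cos312°, sin312°) = (2.6765, -2.9726)
θ=312°: |BD| = 7.9038
θ=312°: circle(B,10.00) ∩ circle(D,4.00): a=9.2658, h=3.7610
θ=312°:   candidates: C₊=(9.8476,3.9971) cross=29.726; C₋=(12.6765,-2.9726) cross=-29.726
θ=312°:   branch - wants cross < 0 → take C=(12.6765,-2.9726) (cross=-29.726)
θ=312°: ex = (C−B)/|BC| = (1.0000,-0.0000); ey = (0.0000,1.0000)
θ=312°: P = B + 0.96·ex + -1.64·ey = (3.6365,-4.6126)

θ=86°: -0.19 2.15
θ=105°: -1.31 1.98
θ=297°: 2.78 -5.20
θ=312°: 3.64 -4.61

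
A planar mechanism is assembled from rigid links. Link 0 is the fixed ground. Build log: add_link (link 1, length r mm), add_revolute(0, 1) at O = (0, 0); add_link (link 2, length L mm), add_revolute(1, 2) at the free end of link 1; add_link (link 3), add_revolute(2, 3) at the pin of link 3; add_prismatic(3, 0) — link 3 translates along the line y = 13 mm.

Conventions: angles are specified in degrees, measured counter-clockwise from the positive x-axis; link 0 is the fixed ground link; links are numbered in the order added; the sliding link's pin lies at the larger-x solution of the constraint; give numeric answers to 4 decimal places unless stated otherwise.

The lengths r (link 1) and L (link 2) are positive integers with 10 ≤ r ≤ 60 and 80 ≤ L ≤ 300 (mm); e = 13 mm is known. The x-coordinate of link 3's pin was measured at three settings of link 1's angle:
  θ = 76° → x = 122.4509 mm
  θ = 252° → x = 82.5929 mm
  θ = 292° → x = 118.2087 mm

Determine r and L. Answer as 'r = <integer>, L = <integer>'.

constraint per measurement: (x − r cos θ)² + (r sin θ − e)² = L²
subtracting the θ₁ and θ₂ equations cancels the r² and L² terms:
r = (x₁² − x₂²) / (2[(x₁cos θ₁ + e sin θ₁) − (x₂cos θ₂ + e sin θ₂)]) = 51.0001 → r = 51
L² = (x₁ − r cos θ₁)² + (r sin θ₁ − e)² = 13456.0083 → L = 116.0000 → L = 116
check at θ₃=292°: x = 118.2087 (printed 118.2087) ✓

r = 51, L = 116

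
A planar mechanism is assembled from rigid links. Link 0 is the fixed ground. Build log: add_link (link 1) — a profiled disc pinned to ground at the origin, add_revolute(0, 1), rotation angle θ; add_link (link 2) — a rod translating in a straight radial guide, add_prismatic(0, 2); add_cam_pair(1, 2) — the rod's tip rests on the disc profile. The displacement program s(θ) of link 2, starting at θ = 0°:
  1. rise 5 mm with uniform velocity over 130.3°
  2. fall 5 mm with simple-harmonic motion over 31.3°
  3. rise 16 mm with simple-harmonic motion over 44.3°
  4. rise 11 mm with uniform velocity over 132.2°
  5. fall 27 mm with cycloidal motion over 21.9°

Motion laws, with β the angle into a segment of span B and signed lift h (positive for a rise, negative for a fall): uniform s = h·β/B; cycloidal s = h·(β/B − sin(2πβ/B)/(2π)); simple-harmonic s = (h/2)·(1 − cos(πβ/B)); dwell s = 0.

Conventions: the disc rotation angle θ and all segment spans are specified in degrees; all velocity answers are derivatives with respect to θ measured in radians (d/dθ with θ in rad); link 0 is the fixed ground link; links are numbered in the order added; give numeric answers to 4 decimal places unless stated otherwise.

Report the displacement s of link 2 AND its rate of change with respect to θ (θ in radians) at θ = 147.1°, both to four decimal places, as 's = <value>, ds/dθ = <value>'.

seg 1 [0°–130.3°] uniform, h=5: full span → s += 5 → s = 5.0000
seg 2 [130.3°–161.6°] simple-harmonic, h=-5: θ=147.1° here. β=16.8, B=31.3. -5/2·(1 − cos(π·0.5367)) = -2.7879 → s = 2.2121
velocity in seg [130.3°–161.6°] (simple-harmonic), θ in radians: β = 16.8° = 0.2932 rad, B = 31.3° = 0.5463 rad; ds/dθ = (πh/(2B)) sin(πβ/B) = (π·(-5)/(2·0.5463)) sin(π·0.5367) = -14.281330 mm/rad

s = 2.2121, ds/dθ = -14.2813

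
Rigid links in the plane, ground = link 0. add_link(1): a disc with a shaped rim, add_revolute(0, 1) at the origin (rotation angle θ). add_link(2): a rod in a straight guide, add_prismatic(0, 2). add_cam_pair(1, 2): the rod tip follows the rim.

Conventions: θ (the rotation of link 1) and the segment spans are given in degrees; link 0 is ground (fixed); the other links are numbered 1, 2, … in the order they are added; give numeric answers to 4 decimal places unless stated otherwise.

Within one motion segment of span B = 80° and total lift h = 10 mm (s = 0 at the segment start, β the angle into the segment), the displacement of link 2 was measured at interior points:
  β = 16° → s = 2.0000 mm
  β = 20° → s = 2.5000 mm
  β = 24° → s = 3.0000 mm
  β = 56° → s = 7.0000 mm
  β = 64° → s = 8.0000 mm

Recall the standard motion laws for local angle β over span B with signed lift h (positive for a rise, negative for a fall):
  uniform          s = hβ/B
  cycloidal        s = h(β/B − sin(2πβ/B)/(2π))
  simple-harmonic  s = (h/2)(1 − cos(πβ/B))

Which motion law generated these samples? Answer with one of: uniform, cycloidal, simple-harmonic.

candidates at β/B = r: uniform s = h·r (linear in β); cycloidal s = h·(r − sin(2πr)/(2π)); simple-harmonic s = (h/2)(1 − cos(πr))
β=16°: printed 2.0000 | uniform 2.0000, cycloidal 0.4863, simple-harmonic 0.9549
β=20°: printed 2.5000 | uniform 2.5000, cycloidal 0.9085, simple-harmonic 1.4645
β=24°: printed 3.0000 | uniform 3.0000, cycloidal 1.4863, simple-harmonic 2.0611
β=56°: printed 7.0000 | uniform 7.0000, cycloidal 8.5137, simple-harmonic 7.9389
β=64°: printed 8.0000 | uniform 8.0000, cycloidal 9.5137, simple-harmonic 9.0451
only one law matches every sample → uniform

uniform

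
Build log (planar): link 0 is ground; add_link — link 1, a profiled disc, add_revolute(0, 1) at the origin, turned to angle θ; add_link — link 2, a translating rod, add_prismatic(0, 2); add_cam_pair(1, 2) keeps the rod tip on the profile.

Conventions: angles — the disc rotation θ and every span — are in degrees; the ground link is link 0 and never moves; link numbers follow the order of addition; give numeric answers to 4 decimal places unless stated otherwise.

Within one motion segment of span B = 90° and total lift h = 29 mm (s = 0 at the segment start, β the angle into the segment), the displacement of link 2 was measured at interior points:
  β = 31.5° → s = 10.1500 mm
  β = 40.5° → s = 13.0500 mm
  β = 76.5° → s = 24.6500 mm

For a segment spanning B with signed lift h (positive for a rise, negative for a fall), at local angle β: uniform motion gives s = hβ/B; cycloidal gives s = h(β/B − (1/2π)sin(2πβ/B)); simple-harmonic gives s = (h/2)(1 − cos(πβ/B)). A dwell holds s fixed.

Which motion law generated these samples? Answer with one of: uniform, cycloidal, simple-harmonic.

candidates at β/B = r: uniform s = h·r (linear in β); cycloidal s = h·(r − sin(2πr)/(2π)); simple-harmonic s = (h/2)(1 − cos(πr))
β=31.5°: printed 10.1500 | uniform 10.1500, cycloidal 6.4160, simple-harmonic 7.9171
β=40.5°: printed 13.0500 | uniform 13.0500, cycloidal 11.6237, simple-harmonic 12.2317
β=76.5°: printed 24.6500 | uniform 24.6500, cycloidal 28.3840, simple-harmonic 27.4196
only one law matches every sample → uniform

uniform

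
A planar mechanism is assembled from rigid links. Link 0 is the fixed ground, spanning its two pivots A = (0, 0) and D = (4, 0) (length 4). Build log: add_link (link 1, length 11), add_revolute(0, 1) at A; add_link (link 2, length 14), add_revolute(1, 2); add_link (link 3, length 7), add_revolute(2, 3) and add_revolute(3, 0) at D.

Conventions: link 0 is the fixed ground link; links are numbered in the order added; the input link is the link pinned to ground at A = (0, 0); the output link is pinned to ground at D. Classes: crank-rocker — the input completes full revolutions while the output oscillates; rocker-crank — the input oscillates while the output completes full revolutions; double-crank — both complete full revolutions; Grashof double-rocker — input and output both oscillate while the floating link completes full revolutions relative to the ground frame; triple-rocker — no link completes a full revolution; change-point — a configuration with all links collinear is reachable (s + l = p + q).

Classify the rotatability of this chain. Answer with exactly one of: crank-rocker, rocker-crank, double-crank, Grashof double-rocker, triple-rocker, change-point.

lengths: ground=4, input=11, coupler=14, output=7
sorted: s=4 (shortest), l=14 (longest), p+q=18
s + l = 18 vs p + q = 18
s + l = p + q → change-point (collinear configuration reachable)

change-point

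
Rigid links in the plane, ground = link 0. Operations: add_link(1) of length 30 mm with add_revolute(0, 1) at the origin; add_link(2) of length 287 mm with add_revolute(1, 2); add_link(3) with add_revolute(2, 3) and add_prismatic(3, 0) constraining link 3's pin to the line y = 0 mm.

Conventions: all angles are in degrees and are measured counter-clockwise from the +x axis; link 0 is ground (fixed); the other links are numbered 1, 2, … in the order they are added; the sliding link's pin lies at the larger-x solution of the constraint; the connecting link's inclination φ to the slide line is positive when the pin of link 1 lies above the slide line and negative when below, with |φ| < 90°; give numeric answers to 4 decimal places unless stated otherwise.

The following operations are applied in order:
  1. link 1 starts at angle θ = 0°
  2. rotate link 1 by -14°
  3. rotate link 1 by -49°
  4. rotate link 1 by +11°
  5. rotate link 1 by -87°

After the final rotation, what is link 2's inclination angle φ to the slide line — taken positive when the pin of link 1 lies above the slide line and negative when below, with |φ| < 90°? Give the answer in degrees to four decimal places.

geometry: r = 30 mm, L = 287 mm, e = 0 mm; θ starts at 0°
rotate link 1 by -14°: θ ← 0° -14° = -14°
rotate link 1 by -49°: θ ← -14° -49° = -63°
rotate link 1 by +11°: θ ← -63° +11° = -52°
rotate link 1 by -87°: θ ← -52° -87° = -139°
h = r sin θ − e = -19.681771 − 0 = -19.681771
sin φ = h / L = -19.681771 / 287 = -0.06857760
φ = arcsin(-0.06857760) = -3.932293°

-3.9323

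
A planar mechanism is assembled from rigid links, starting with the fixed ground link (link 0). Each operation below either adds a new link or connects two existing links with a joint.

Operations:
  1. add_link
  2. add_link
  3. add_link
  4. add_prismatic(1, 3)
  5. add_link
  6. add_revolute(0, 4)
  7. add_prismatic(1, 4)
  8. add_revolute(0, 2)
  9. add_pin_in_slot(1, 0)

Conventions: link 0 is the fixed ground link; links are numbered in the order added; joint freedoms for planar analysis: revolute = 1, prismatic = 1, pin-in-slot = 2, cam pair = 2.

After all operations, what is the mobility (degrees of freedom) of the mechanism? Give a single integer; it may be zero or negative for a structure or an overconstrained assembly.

L=1 J1=0 J2=0
add link → L=2 J1=0 J2=0
add link → L=3 J1=0 J2=0
add link → L=4 J1=0 J2=0
P@1,3 dof=1 J1 → L=4 J1=1 J2=0
add link → L=5 J1=1 J2=0
R@0,4 dof=1 J1 → L=5 J1=2 J2=0
P@1,4 dof=1 J1 → L=5 J1=3 J2=0
R@0,2 dof=1 J1 → L=5 J1=4 J2=0
PS@1,0 dof=2 J2 → L=5 J1=4 J2=1
M=3(L−1)−2J1−J2=3·4−2·4−1=3

M = 3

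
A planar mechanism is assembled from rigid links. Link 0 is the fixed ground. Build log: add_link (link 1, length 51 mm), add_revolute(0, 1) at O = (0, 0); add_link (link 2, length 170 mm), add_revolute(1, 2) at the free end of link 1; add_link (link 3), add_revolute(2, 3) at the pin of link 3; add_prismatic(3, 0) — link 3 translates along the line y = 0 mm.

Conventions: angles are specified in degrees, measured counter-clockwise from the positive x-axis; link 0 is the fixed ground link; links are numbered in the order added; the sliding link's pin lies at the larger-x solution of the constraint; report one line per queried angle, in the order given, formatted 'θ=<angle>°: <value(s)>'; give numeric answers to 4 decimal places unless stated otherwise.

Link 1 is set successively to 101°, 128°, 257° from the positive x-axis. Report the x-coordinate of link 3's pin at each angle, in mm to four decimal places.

geometry: r = 51 mm, L = 170 mm, e = 0 mm
θ=101°: crank pin P = (r cos θ, r sin θ) = (-9.731259, 50.062986)
θ=101°: h = r sin θ − e = 50.062986 − 0 = 50.062986
θ=101°: x = r cos θ + √(L² − h²) = -9.731259 + 162.461372 = 152.730113
θ=128°: crank pin P = (r cos θ, r sin θ) = (-31.398735, 40.188548)
θ=128°: h = r sin θ − e = 40.188548 − 0 = 40.188548
θ=128°: x = r cos θ + √(L² − h²) = -31.398735 + 165.181357 = 133.782621
θ=257°: crank pin P = (r cos θ, r sin θ) = (-11.472504, -49.692873)
θ=257°: h = r sin θ − e = -49.692873 − 0 = -49.692873
θ=257°: x = r cos θ + √(L² − h²) = -11.472504 + 162.574962 = 151.102458

θ=101°: 152.7301
θ=128°: 133.7826
θ=257°: 151.1025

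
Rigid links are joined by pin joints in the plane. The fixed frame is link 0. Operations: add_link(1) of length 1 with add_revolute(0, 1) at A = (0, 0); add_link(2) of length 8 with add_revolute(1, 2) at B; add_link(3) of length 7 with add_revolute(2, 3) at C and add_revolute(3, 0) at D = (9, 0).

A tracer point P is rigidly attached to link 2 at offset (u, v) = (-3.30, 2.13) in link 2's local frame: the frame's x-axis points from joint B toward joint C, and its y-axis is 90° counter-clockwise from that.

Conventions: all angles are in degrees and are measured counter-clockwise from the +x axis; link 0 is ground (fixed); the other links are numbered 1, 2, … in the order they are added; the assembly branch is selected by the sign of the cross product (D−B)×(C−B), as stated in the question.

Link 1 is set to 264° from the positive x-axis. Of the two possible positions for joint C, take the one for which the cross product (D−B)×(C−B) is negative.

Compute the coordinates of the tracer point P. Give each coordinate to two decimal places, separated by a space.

A=(0,0), D=(9.00,0)
B = A + 1.00·(cos264°, sin264°) = (-0.1045, -0.9945)
|BD| = 9.1587
circle(B,8.00) ∩ circle(D,7.00): a=5.3982, h=5.9042
  candidates: C₊=(4.6207,5.4609) cross=54.074; C₋=(5.9029,-6.2776) cross=-54.074
  branch - wants cross < 0 → take C=(5.9029,-6.2776) (cross=-54.074)
ex = (C−B)/|BC| = (0.7509,-0.6604); ey = (0.6604,0.7509)
P = B + -3.30·ex + 2.13·ey = (-1.1760,2.7842)

-1.18 2.78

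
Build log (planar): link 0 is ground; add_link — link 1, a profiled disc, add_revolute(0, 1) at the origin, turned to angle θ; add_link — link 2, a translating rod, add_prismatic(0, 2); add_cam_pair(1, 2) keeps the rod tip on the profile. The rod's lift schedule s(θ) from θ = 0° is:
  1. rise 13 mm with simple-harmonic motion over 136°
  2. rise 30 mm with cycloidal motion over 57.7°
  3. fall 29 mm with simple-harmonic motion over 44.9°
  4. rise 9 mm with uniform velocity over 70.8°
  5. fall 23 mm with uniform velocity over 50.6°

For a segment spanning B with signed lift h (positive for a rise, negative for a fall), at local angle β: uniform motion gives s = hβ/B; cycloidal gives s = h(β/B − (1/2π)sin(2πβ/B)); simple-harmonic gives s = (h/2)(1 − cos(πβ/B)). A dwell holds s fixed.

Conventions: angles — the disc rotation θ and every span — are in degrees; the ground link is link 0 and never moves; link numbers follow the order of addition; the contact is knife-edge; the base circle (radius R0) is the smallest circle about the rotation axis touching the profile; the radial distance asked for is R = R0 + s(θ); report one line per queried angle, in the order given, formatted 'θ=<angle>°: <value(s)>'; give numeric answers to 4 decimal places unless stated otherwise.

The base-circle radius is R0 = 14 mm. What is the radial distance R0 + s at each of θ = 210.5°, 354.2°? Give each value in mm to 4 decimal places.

seg 1 [0°–136°] simple-harmonic, h=13: full span → s += 13 → s = 13.0000
seg 2 [136°–193.7°] cycloidal, h=30: full span → s += 30 → s = 43.0000
seg 3 [193.7°–238.6°] simple-harmonic, h=-29: θ=210.5° here. β=16.8, B=44.9. -29/2·(1 − cos(π·0.3742)) = -8.9160 → s = 34.0840
seg 3 [193.7°–238.6°] simple-harmonic, h=-29: full span → s += -29 → s = 14.0000
seg 4 [238.6°–309.4°] uniform, h=9: full span → s += 9 → s = 23.0000
seg 5 [309.4°–360°] uniform, h=-23: θ=354.2° here. β=44.8, B=50.6. -23·44.8/50.6 = -20.3636 → s = 2.6364
θ=210.5°: R = R0 + s = 14 + 34.0840 = 48.0840
θ=354.2°: R = R0 + s = 14 + 2.6364 = 16.6364

θ=210.5°: 48.0840
θ=354.2°: 16.6364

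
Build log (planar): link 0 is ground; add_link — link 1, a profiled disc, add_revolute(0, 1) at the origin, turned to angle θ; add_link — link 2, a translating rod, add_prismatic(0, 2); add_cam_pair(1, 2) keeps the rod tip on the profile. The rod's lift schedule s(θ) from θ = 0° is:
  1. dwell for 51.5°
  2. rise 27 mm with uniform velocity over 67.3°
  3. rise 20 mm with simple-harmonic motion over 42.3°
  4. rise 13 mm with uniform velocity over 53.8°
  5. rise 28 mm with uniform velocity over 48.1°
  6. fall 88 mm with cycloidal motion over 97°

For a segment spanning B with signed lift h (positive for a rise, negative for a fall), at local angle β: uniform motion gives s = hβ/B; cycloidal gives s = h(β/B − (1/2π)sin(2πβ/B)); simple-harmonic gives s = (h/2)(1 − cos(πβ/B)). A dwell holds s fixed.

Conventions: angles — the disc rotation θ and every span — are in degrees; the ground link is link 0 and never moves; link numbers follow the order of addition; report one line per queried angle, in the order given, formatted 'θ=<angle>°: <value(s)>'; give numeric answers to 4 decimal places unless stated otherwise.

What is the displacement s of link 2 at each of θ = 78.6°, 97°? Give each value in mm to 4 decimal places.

seg 1 [0°–51.5°] dwell: s stays 0.0000
seg 2 [51.5°–118.8°] uniform, h=27: θ=78.6° here. β=27.1, B=67.3. 27·27.1/67.3 = 10.8722 → s = 10.8722
seg 2 [51.5°–118.8°] uniform, h=27: θ=97° here. β=45.5, B=67.3. 27·45.5/67.3 = 18.2541 → s = 18.2541

θ=78.6°: 10.8722
θ=97°: 18.2541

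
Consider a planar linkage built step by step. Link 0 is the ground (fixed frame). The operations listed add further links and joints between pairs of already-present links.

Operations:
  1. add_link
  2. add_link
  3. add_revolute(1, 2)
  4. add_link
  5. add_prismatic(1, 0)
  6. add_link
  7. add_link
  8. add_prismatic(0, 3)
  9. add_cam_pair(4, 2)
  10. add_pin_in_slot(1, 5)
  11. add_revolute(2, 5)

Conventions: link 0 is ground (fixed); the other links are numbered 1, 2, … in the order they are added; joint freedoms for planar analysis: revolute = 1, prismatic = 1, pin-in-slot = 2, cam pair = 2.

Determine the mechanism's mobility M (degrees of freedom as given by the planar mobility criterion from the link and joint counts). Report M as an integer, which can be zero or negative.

(L,J1,J2)=(1,0,0); link0 fixed
link1: (2,0,0)
link2: (3,0,0)
R 1-2 [J1]: (3,1,0)
link3: (4,1,0)
P 1-0 [J1]: (4,2,0)
link4: (5,2,0)
link5: (6,2,0)
P 0-3 [J1]: (6,3,0)
C 4-2 [J2]: (6,3,1)
PS 1-5 [J2]: (6,3,2)
R 2-5 [J1]: (6,4,2)
Grübler: 3·5 − 2·4 − 2 = 5

M = 5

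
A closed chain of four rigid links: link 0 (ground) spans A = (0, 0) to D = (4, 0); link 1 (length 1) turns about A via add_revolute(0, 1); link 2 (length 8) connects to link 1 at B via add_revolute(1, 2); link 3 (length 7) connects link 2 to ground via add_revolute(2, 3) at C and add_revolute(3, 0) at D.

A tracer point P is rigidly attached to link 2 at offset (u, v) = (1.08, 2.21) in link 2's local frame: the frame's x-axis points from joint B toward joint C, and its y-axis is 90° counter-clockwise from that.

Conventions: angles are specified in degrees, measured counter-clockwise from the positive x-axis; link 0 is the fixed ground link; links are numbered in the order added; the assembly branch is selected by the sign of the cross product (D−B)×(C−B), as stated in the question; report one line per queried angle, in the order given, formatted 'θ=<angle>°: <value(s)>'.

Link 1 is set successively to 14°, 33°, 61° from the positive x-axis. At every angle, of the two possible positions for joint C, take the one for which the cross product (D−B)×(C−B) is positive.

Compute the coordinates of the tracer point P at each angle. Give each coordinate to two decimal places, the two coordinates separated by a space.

A=(0,0), D=(4.00,0)
θ=14°: B = A + 1.00·(cos14°, sin14°) = (0.9703, 0.2419)
θ=14°: |BD| = 3.0393
θ=14°: circle(B,8.00) ∩ circle(D,7.00): a=3.9873, h=6.9355
θ=14°:   candidates: C₊=(5.4970,6.8381) cross=21.079; C₋=(4.3929,-6.9890) cross=-21.079
θ=14°:   branch + wants cross > 0 → take C=(5.4970,6.8381) (cross=21.079)
θ=14°: ex = (C−B)/|BC| = (0.5658,0.8245); ey = (-0.8245,0.5658)
θ=14°: P = B + 1.08·ex + 2.21·ey = (-0.2408,2.3829)
θ=33°: B = A + 1.00·(cos33°, sin33°) = (0.8387, 0.5446)
θ=33°: |BD| = 3.2079
θ=33°: circle(B,8.00) ∩ circle(D,7.00): a=3.9419, h=6.9614
θ=33°:   candidates: C₊=(5.9053,6.7357) cross=22.332; C₋=(3.5415,-6.9850) cross=-22.332
θ=33°:   branch + wants cross > 0 → take C=(5.9053,6.7357) (cross=22.332)
θ=33°: ex = (C−B)/|BC| = (0.6333,0.7739); ey = (-0.7739,0.6333)
θ=33°: P = B + 1.08·ex + 2.21·ey = (-0.1876,2.7801)
θ=61°: B = A + 1.00·(cos61°, sin61°) = (0.4848, 0.8746)
θ=61°: |BD| = 3.6224
θ=61°: circle(B,8.00) ∩ circle(D,7.00): a=3.8817, h=6.9952
θ=61°:   candidates: C₊=(5.9406,6.7256) cross=25.339; C₋=(2.5626,-6.8508) cross=-25.339
θ=61°:   branch + wants cross > 0 → take C=(5.9406,6.7256) (cross=25.339)
θ=61°: ex = (C−B)/|BC| = (0.6820,0.7314); ey = (-0.7314,0.6820)
θ=61°: P = B + 1.08·ex + 2.21·ey = (-0.3950,3.1717)

θ=14°: -0.24 2.38
θ=33°: -0.19 2.78
θ=61°: -0.39 3.17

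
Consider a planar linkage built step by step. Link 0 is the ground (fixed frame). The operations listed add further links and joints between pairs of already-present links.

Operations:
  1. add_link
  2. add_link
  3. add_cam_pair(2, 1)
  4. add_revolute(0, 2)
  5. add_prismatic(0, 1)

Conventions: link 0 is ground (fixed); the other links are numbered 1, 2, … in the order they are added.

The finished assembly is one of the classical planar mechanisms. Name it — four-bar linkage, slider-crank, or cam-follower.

links: 3 (incl. ground); joints: 1 revolute, 1 prismatic, 1 higher (cam) pair, forming one closed loop
3 links, revolute + prismatic + higher pair in one loop → cam-follower

cam-follower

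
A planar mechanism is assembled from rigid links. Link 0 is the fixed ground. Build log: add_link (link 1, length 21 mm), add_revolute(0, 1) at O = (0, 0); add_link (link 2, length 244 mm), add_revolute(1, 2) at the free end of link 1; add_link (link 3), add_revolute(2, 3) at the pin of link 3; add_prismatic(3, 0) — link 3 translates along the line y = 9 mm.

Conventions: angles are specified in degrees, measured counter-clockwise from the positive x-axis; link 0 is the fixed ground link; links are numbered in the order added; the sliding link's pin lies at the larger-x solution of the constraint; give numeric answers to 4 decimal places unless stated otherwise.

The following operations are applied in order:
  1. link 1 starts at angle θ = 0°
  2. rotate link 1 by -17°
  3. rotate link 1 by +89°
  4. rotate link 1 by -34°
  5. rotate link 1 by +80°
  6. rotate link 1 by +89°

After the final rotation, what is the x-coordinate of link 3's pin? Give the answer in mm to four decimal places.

geometry: r = 21 mm, L = 244 mm, e = 9 mm; θ starts at 0°
rotate link 1 by -17°: θ ← 0° -17° = -17°
rotate link 1 by +89°: θ ← -17° +89° = 72°
rotate link 1 by -34°: θ ← 72° -34° = 38°
rotate link 1 by +80°: θ ← 38° +80° = 118°
rotate link 1 by +89°: θ ← 118° +89° = 207°
crank pin P = (r cos θ, r sin θ) = (-18.711137, -9.533800)
h = r sin θ − e = -9.533800 − 9 = -18.533800
x = r cos θ + √(L² − h²) = -18.711137 + 243.295085 = 224.583948

224.5839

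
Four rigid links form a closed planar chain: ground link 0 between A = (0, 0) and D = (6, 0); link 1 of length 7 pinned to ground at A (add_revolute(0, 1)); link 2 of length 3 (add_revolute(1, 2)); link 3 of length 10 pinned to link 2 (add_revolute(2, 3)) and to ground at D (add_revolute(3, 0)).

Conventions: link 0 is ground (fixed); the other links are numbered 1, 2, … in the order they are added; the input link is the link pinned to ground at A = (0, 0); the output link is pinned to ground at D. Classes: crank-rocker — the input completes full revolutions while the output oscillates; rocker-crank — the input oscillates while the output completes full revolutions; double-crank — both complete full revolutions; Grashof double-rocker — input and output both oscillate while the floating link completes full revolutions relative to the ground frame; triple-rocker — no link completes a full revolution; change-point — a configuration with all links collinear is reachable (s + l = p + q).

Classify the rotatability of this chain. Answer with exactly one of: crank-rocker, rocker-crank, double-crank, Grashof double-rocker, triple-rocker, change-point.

lengths: ground=6, input=7, coupler=3, output=10
sorted: s=3 (shortest), l=10 (longest), p+q=13
s + l = 13 vs p + q = 13
s + l = p + q → change-point (collinear configuration reachable)

change-point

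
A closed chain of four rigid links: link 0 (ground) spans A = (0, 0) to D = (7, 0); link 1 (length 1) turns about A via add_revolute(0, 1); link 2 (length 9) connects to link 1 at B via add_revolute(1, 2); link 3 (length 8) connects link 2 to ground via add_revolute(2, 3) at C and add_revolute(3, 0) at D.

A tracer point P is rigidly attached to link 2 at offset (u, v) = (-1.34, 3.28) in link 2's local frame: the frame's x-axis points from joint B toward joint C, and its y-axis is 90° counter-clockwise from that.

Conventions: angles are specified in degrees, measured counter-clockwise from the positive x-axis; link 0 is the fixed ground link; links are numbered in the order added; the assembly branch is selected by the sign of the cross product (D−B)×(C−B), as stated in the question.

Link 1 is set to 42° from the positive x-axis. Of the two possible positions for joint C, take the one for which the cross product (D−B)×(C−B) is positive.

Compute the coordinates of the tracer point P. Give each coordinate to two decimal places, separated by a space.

A=(0,0), D=(7.00,0)
B = A + 1.00·(cos42°, sin42°) = (0.7431, 0.6691)
|BD| = 6.2925
circle(B,9.00) ∩ circle(D,8.00): a=4.4971, h=7.7959
  candidates: C₊=(6.0437,7.9426) cross=49.056; C₋=(4.3857,-7.5608) cross=-49.056
  branch + wants cross > 0 → take C=(6.0437,7.9426) (cross=49.056)
ex = (C−B)/|BC| = (0.5890,0.8082); ey = (-0.8082,0.5890)
P = B + -1.34·ex + 3.28·ey = (-2.6968,1.5180)

-2.70 1.52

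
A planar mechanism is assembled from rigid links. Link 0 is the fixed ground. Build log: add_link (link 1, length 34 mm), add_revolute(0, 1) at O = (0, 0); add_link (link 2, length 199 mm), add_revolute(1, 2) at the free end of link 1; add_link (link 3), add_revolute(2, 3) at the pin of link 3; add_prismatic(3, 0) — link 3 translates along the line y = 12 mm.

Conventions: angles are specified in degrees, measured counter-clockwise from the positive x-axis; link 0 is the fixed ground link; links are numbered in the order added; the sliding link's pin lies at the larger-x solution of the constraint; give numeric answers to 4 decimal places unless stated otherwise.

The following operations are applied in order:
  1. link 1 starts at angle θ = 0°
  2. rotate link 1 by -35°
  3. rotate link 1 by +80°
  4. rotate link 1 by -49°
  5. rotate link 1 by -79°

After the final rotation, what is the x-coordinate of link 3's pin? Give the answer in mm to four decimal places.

geometry: r = 34 mm, L = 199 mm, e = 12 mm; θ starts at 0°
rotate link 1 by -35°: θ ← 0° -35° = -35°
rotate link 1 by +80°: θ ← -35° +80° = 45°
rotate link 1 by -49°: θ ← 45° -49° = -4°
rotate link 1 by -79°: θ ← -4° -79° = -83°
crank pin P = (r cos θ, r sin θ) = (4.143558, -33.746569)
h = r sin θ − e = -33.746569 − 12 = -45.746569
x = r cos θ + √(L² − h²) = 4.143558 + 193.670471 = 197.814029

197.8140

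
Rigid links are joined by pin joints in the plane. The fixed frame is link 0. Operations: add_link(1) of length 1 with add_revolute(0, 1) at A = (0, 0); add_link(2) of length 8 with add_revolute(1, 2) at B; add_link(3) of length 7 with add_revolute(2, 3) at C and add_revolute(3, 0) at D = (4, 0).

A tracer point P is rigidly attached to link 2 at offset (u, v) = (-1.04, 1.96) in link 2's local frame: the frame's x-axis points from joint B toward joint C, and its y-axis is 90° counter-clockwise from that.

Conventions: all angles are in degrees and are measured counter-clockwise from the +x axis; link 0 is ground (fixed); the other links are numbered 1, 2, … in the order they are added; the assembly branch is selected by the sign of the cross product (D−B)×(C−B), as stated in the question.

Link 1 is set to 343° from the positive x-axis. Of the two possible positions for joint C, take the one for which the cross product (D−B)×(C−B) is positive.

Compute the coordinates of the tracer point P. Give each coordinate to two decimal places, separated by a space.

A=(0,0), D=(4.00,0)
B = A + 1.00·(cos343°, sin343°) = (0.9563, -0.2924)
|BD| = 3.0577
circle(B,8.00) ∩ circle(D,7.00): a=3.9817, h=6.9388
  candidates: C₊=(4.2563,6.9953) cross=21.217; C₋=(5.5832,-6.8186) cross=-21.217
  branch + wants cross > 0 → take C=(4.2563,6.9953) (cross=21.217)
ex = (C−B)/|BC| = (0.4125,0.9110); ey = (-0.9110,0.4125)
P = B + -1.04·ex + 1.96·ey = (-1.2582,-0.4313)

-1.26 -0.43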